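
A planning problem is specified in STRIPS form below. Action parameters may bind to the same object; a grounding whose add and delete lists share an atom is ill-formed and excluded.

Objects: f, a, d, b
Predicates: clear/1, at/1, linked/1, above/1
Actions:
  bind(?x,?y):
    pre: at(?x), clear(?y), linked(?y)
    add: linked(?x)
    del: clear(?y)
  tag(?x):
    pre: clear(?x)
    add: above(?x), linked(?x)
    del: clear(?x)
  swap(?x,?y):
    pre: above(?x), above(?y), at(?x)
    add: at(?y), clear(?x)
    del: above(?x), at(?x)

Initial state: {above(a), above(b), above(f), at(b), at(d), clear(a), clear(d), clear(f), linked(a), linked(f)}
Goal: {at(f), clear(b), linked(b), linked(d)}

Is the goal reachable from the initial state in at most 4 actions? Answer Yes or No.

1. bind(d,f)  →  {above(a), above(b), above(f), at(b), at(d), clear(a), clear(d), linked(a), linked(d), linked(f)}
2. bind(b,a)  →  {above(a), above(b), above(f), at(b), at(d), clear(d), linked(a), linked(b), linked(d), linked(f)}
3. swap(b,f)  →  {above(a), above(f), at(d), at(f), clear(b), clear(d), linked(a), linked(b), linked(d), linked(f)}
optimal plan length = 3; 3 ≤ 4

Yes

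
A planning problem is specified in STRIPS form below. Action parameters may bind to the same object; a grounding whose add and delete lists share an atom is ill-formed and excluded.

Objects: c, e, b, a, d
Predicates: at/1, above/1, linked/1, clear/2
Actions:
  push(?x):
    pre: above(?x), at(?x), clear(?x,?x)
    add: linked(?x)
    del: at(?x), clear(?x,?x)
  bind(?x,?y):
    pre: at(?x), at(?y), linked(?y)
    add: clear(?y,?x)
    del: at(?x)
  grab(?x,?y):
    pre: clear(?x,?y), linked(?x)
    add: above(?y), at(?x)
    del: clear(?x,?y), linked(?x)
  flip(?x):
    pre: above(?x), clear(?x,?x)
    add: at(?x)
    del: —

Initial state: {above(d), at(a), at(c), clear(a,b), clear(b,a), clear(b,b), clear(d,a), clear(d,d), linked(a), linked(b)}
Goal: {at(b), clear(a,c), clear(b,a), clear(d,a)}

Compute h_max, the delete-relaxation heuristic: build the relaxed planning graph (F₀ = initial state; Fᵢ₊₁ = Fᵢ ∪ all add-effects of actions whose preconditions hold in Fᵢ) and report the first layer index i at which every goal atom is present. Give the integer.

F0 = init (10 atoms)
F1 = F0 ∪ {above(a), above(b), at(b), at(d), clear(a,a), clear(a,c)}  (16 atoms)
goal ⊆ F1  ⇒  h_max = 1

1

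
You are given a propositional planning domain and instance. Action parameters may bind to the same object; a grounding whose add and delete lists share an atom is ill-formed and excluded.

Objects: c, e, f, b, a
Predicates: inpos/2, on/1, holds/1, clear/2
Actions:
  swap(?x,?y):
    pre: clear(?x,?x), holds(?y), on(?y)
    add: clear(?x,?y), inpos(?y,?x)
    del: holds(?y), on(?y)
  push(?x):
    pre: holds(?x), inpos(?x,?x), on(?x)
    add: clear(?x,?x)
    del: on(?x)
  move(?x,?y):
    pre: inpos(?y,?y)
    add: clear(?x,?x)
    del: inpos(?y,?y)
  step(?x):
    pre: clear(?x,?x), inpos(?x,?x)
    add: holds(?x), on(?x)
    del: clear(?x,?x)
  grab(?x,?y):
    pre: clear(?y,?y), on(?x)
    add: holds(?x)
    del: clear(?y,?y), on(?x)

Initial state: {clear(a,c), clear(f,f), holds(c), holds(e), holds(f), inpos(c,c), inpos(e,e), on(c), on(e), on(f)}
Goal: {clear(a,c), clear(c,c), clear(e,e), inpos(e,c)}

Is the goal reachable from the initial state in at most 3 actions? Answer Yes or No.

1. push(c)  →  {clear(a,c), clear(c,c), clear(f,f), holds(c), holds(e), holds(f), inpos(c,c), inpos(e,e), on(e), on(f)}
2. swap(c,e)  →  {clear(a,c), clear(c,c), clear(c,e), clear(f,f), holds(c), holds(f), inpos(c,c), inpos(e,c), inpos(e,e), on(f)}
3. move(e,c)  →  {clear(a,c), clear(c,c), clear(c,e), clear(e,e), clear(f,f), holds(c), holds(f), inpos(e,c), inpos(e,e), on(f)}
optimal plan length = 3; 3 ≤ 3

Yes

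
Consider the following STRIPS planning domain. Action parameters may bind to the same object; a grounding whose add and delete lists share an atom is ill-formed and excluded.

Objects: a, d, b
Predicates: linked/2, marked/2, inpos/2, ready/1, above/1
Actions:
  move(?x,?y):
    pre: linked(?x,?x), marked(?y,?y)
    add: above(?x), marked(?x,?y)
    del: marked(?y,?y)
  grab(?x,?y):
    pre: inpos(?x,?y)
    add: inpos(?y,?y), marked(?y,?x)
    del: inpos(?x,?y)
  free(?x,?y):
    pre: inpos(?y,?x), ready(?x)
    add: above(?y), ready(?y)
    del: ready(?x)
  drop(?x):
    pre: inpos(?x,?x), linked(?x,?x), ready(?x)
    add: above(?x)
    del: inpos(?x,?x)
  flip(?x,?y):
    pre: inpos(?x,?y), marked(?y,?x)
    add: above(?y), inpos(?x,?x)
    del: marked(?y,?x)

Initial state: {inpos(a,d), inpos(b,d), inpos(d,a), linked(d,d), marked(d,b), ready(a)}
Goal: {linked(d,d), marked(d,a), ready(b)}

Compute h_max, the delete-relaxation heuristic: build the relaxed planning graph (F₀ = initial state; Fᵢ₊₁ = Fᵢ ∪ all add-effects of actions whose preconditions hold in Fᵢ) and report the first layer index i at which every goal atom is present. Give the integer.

2

F0 = init (6 atoms)
F1 = F0 ∪ {above(d), inpos(a,a), inpos(b,b), inpos(d,d), marked(a,d), marked(d,a), ready(d)}  (13 atoms)
F2 = F1 ∪ {above(a), above(b), ready(b)}  (16 atoms)
goal ⊆ F2  ⇒  h_max = 2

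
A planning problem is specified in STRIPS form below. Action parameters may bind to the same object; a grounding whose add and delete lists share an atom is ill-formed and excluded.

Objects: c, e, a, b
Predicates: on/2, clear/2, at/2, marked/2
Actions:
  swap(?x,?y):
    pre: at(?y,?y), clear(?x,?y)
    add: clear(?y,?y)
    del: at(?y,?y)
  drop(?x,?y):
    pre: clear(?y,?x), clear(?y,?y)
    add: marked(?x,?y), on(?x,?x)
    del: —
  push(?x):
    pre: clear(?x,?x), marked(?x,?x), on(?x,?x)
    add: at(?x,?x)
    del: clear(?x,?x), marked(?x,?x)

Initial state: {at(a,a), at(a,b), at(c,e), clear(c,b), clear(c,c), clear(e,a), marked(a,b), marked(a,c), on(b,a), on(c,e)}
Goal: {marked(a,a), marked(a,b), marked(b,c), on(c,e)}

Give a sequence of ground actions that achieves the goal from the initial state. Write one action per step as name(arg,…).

swap(e,a); drop(a,a); drop(b,c)

1. swap(e,a)  →  {at(a,b), at(c,e), clear(a,a), clear(c,b), clear(c,c), clear(e,a), marked(a,b), marked(a,c), on(b,a), on(c,e)}
2. drop(a,a)  →  {at(a,b), at(c,e), clear(a,a), clear(c,b), clear(c,c), clear(e,a), marked(a,a), marked(a,b), marked(a,c), on(a,a), on(b,a), on(c,e)}
3. drop(b,c)  →  {at(a,b), at(c,e), clear(a,a), clear(c,b), clear(c,c), clear(e,a), marked(a,a), marked(a,b), marked(a,c), marked(b,c), on(a,a), on(b,a), on(b,b), on(c,e)}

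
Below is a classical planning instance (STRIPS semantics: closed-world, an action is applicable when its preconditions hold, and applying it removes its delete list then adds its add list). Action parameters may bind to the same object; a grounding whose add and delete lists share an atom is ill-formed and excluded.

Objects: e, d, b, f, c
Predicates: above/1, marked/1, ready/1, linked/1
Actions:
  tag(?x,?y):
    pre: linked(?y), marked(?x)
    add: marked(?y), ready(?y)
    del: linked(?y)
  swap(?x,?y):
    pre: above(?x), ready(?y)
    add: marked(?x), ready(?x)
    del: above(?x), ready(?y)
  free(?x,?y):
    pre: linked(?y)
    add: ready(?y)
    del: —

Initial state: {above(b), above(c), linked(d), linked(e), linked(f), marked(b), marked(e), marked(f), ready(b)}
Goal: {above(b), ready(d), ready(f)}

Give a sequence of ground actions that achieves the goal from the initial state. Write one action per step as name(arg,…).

1. tag(e,d)  →  {above(b), above(c), linked(e), linked(f), marked(b), marked(d), marked(e), marked(f), ready(b), ready(d)}
2. tag(e,f)  →  {above(b), above(c), linked(e), marked(b), marked(d), marked(e), marked(f), ready(b), ready(d), ready(f)}

tag(e,d); tag(e,f)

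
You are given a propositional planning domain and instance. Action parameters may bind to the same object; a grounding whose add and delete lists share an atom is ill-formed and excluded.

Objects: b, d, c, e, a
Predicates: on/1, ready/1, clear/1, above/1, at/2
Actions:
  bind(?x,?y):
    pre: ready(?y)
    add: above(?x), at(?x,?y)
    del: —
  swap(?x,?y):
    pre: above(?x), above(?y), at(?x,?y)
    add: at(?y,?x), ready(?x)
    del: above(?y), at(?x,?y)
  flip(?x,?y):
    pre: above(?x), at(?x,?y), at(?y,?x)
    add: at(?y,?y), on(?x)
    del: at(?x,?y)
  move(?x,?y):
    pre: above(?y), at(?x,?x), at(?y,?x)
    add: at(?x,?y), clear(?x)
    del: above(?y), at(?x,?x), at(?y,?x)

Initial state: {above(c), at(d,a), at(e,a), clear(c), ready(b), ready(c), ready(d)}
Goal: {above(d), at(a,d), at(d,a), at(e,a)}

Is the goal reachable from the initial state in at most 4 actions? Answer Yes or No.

1. bind(d,b)  →  {above(c), above(d), at(d,a), at(d,b), at(e,a), clear(c), ready(b), ready(c), ready(d)}
2. bind(a,d)  →  {above(a), above(c), above(d), at(a,d), at(d,a), at(d,b), at(e,a), clear(c), ready(b), ready(c), ready(d)}
optimal plan length = 2; 2 ≤ 4

Yes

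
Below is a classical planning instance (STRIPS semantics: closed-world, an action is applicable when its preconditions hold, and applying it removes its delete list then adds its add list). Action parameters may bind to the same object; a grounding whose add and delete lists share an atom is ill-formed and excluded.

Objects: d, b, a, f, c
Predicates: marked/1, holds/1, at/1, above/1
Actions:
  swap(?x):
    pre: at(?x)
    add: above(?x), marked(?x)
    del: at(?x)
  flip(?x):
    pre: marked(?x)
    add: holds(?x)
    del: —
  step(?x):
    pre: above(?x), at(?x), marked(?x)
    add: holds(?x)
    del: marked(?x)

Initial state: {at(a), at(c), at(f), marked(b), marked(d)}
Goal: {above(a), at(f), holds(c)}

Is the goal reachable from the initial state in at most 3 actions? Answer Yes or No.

1. swap(a)  →  {above(a), at(c), at(f), marked(a), marked(b), marked(d)}
2. swap(c)  →  {above(a), above(c), at(f), marked(a), marked(b), marked(c), marked(d)}
3. flip(c)  →  {above(a), above(c), at(f), holds(c), marked(a), marked(b), marked(c), marked(d)}
optimal plan length = 3; 3 ≤ 3

Yes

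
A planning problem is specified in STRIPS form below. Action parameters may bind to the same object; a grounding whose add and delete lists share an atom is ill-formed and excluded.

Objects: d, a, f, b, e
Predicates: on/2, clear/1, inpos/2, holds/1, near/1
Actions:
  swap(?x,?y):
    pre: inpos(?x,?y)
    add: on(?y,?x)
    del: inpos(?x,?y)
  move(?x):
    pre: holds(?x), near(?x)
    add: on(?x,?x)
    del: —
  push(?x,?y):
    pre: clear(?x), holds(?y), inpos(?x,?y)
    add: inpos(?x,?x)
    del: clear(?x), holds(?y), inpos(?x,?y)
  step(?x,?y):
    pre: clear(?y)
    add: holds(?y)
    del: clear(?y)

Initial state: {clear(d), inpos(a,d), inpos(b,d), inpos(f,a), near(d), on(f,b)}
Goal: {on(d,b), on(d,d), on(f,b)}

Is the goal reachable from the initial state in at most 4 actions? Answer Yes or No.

1. swap(b,d)  →  {clear(d), inpos(a,d), inpos(f,a), near(d), on(d,b), on(f,b)}
2. step(d,d)  →  {holds(d), inpos(a,d), inpos(f,a), near(d), on(d,b), on(f,b)}
3. move(d)  →  {holds(d), inpos(a,d), inpos(f,a), near(d), on(d,b), on(d,d), on(f,b)}
optimal plan length = 3; 3 ≤ 4

Yes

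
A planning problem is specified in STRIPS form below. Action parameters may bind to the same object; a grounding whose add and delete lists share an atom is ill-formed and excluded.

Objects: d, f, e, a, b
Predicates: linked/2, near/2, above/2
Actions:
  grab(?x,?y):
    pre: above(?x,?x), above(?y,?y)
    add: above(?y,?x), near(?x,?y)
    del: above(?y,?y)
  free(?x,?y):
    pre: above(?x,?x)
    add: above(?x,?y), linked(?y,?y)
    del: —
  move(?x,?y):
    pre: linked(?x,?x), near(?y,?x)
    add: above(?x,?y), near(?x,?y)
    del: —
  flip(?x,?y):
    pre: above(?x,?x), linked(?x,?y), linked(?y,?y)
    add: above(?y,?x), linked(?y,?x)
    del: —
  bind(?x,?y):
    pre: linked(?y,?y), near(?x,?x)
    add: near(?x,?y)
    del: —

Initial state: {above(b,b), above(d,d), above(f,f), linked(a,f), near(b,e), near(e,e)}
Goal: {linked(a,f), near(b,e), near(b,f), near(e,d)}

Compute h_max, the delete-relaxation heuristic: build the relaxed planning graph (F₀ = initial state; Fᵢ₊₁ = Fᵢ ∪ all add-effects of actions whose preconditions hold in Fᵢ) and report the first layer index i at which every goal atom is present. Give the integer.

2

F0 = init (6 atoms)
F1 = F0 ∪ {above(b,a), above(b,d), above(b,e), above(b,f), above(d,a), above(d,b), above(d,e), above(d,f), above(f,a), above(f,b), above(f,d), above(f,e), linked(a,a), linked(b,b), linked(d,d), linked(e,e), linked(f,f), near(b,d), near(b,f), near(d,b), near(d,f), near(f,b), near(f,d)}  (29 atoms)
F2 = F1 ∪ {above(e,b), above(e,e), near(e,a), near(e,b), near(e,d), near(e,f)}  (35 atoms)
goal ⊆ F2  ⇒  h_max = 2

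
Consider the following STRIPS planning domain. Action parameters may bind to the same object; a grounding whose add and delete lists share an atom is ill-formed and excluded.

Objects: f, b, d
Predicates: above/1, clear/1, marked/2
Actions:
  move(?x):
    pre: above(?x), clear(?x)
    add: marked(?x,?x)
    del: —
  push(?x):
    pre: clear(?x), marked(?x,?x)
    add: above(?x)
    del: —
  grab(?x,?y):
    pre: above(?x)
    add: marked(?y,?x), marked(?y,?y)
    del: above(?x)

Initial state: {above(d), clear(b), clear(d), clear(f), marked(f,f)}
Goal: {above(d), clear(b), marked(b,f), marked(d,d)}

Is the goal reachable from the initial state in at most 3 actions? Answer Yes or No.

1. move(d)  →  {above(d), clear(b), clear(d), clear(f), marked(d,d), marked(f,f)}
2. push(f)  →  {above(d), above(f), clear(b), clear(d), clear(f), marked(d,d), marked(f,f)}
3. grab(f,b)  →  {above(d), clear(b), clear(d), clear(f), marked(b,b), marked(b,f), marked(d,d), marked(f,f)}
optimal plan length = 3; 3 ≤ 3

Yes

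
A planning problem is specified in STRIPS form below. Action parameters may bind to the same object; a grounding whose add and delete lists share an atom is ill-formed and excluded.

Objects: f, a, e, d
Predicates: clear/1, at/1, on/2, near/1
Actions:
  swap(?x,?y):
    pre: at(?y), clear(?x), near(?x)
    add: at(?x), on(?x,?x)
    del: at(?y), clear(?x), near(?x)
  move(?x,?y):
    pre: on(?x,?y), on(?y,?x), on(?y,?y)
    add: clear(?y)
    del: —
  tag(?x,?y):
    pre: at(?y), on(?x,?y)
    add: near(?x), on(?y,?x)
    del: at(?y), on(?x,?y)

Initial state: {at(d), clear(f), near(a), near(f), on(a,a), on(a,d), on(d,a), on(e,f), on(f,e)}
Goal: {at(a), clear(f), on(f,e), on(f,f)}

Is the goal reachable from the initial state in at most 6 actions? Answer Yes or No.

Yes

1. swap(f,d)  →  {at(f), near(a), on(a,a), on(a,d), on(d,a), on(e,f), on(f,e), on(f,f)}
2. move(f,f)  →  {at(f), clear(f), near(a), on(a,a), on(a,d), on(d,a), on(e,f), on(f,e), on(f,f)}
3. move(a,a)  →  {at(f), clear(a), clear(f), near(a), on(a,a), on(a,d), on(d,a), on(e,f), on(f,e), on(f,f)}
4. swap(a,f)  →  {at(a), clear(f), on(a,a), on(a,d), on(d,a), on(e,f), on(f,e), on(f,f)}
optimal plan length = 4; 4 ≤ 6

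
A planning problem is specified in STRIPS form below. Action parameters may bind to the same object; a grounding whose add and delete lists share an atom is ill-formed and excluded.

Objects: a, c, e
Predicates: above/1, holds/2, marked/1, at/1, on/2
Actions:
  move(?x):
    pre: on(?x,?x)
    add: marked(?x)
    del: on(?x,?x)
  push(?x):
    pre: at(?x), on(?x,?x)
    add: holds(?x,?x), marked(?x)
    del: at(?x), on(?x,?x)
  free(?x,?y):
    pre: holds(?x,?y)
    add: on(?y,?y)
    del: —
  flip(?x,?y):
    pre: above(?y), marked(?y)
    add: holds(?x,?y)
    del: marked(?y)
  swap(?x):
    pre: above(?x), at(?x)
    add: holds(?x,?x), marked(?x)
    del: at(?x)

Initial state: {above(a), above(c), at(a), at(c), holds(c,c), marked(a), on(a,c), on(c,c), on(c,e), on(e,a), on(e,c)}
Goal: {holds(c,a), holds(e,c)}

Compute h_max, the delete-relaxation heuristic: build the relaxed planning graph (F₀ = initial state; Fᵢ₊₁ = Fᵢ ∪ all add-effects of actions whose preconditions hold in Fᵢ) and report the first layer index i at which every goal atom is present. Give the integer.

F0 = init (11 atoms)
F1 = F0 ∪ {holds(a,a), holds(c,a), holds(e,a), marked(c)}  (15 atoms)
F2 = F1 ∪ {holds(a,c), holds(e,c), on(a,a)}  (18 atoms)
goal ⊆ F2  ⇒  h_max = 2

2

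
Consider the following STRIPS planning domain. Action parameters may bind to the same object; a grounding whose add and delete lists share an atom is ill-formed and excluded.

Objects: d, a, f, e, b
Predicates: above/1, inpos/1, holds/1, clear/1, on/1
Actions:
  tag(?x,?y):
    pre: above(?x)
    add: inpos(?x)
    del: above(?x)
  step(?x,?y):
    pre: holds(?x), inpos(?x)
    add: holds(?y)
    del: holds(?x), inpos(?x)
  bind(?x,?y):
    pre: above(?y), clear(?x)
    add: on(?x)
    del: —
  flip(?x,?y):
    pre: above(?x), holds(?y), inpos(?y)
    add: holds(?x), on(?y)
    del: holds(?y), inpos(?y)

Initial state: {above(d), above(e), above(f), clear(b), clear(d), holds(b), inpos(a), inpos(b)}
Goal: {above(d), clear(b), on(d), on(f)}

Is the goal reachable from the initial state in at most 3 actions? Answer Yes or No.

1. tag(f,d)  →  {above(d), above(e), clear(b), clear(d), holds(b), inpos(a), inpos(b), inpos(f)}
2. step(b,f)  →  {above(d), above(e), clear(b), clear(d), holds(f), inpos(a), inpos(f)}
3. bind(d,d)  →  {above(d), above(e), clear(b), clear(d), holds(f), inpos(a), inpos(f), on(d)}
4. flip(d,f)  →  {above(d), above(e), clear(b), clear(d), holds(d), inpos(a), on(d), on(f)}
optimal plan length = 4; 4 > 3

No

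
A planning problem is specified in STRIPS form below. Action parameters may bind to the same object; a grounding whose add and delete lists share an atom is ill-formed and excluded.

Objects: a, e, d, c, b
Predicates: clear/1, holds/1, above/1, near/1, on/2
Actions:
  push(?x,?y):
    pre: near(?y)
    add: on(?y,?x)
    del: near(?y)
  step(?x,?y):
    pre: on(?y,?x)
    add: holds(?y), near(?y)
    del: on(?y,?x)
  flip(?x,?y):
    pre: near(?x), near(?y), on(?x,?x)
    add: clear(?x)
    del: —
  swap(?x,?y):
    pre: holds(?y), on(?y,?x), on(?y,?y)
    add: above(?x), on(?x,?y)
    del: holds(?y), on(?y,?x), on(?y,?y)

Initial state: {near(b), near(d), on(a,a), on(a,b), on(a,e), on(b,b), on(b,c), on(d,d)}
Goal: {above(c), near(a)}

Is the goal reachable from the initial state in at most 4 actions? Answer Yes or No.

Yes

1. push(a,b)  →  {near(d), on(a,a), on(a,b), on(a,e), on(b,a), on(b,b), on(b,c), on(d,d)}
2. step(a,a)  →  {holds(a), near(a), near(d), on(a,b), on(a,e), on(b,a), on(b,b), on(b,c), on(d,d)}
3. step(a,b)  →  {holds(a), holds(b), near(a), near(b), near(d), on(a,b), on(a,e), on(b,b), on(b,c), on(d,d)}
4. swap(c,b)  →  {above(c), holds(a), near(a), near(b), near(d), on(a,b), on(a,e), on(c,b), on(d,d)}
optimal plan length = 4; 4 ≤ 4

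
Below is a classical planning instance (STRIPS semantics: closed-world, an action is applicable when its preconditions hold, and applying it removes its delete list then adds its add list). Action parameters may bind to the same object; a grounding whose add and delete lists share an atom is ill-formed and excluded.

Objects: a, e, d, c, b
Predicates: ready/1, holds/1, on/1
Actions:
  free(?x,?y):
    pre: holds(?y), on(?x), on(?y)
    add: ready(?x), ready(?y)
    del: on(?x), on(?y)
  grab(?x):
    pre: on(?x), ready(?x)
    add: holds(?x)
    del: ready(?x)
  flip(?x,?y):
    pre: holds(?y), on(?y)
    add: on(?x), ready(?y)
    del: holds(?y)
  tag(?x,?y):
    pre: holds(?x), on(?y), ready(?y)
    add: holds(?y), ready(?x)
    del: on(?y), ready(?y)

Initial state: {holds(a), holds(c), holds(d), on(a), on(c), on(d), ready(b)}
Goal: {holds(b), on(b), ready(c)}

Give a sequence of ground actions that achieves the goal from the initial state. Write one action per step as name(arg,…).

flip(b,c); grab(b)

1. flip(b,c)  →  {holds(a), holds(d), on(a), on(b), on(c), on(d), ready(b), ready(c)}
2. grab(b)  →  {holds(a), holds(b), holds(d), on(a), on(b), on(c), on(d), ready(c)}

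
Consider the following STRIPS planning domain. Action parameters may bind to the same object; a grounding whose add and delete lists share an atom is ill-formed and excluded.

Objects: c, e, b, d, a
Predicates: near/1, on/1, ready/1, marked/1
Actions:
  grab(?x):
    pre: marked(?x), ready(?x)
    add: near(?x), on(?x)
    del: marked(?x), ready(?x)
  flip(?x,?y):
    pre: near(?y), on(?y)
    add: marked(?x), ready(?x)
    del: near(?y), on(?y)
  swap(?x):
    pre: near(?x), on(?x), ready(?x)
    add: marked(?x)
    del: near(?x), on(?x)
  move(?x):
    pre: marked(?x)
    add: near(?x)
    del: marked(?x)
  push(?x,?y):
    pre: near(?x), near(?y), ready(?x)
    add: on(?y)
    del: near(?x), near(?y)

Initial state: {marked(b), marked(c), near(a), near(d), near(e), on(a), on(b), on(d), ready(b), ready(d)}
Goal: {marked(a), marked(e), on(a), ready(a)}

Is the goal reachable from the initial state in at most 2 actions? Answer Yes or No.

No

1. grab(b)  →  {marked(c), near(a), near(b), near(d), near(e), on(a), on(b), on(d), ready(d)}
2. flip(e,b)  →  {marked(c), marked(e), near(a), near(d), near(e), on(a), on(d), ready(d), ready(e)}
3. flip(a,d)  →  {marked(a), marked(c), marked(e), near(a), near(e), on(a), ready(a), ready(d), ready(e)}
optimal plan length = 3; 3 > 2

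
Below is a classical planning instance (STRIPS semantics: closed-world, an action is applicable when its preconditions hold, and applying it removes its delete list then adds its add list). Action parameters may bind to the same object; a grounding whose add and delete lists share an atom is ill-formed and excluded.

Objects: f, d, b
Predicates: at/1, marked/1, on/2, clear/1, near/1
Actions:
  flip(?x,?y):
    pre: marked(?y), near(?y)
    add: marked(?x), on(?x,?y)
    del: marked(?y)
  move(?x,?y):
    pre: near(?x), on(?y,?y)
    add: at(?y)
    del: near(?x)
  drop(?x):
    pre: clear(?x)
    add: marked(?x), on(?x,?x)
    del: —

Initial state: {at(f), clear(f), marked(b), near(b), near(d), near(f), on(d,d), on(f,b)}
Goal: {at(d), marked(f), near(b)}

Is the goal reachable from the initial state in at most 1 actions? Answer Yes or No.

No

1. flip(f,b)  →  {at(f), clear(f), marked(f), near(b), near(d), near(f), on(d,d), on(f,b)}
2. move(f,d)  →  {at(d), at(f), clear(f), marked(f), near(b), near(d), on(d,d), on(f,b)}
optimal plan length = 2; 2 > 1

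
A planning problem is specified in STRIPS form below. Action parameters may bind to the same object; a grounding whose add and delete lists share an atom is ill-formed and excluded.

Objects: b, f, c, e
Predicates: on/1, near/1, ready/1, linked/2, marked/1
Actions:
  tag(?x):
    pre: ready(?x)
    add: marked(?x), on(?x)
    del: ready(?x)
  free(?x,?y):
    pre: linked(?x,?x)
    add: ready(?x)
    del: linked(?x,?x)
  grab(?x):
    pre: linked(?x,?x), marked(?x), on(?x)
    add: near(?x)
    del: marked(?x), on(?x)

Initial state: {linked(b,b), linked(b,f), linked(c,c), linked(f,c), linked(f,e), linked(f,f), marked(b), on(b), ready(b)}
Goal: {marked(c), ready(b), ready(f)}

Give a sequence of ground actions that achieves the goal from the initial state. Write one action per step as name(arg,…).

1. free(f,b)  →  {linked(b,b), linked(b,f), linked(c,c), linked(f,c), linked(f,e), marked(b), on(b), ready(b), ready(f)}
2. free(c,b)  →  {linked(b,b), linked(b,f), linked(f,c), linked(f,e), marked(b), on(b), ready(b), ready(c), ready(f)}
3. tag(c)  →  {linked(b,b), linked(b,f), linked(f,c), linked(f,e), marked(b), marked(c), on(b), on(c), ready(b), ready(f)}

free(f,b); free(c,b); tag(c)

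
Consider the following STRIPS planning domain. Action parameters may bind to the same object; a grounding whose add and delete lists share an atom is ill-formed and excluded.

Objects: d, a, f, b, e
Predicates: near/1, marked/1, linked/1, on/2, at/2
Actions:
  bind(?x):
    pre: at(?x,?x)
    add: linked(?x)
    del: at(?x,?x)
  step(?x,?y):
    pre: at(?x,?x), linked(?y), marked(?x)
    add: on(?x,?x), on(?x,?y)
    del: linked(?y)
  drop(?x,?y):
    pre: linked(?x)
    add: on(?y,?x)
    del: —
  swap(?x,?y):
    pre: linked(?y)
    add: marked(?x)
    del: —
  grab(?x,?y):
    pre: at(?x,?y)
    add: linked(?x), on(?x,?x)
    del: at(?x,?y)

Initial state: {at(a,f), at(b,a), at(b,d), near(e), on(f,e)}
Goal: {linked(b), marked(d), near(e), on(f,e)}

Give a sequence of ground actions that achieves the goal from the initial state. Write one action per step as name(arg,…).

grab(b,d); swap(d,b)

1. grab(b,d)  →  {at(a,f), at(b,a), linked(b), near(e), on(b,b), on(f,e)}
2. swap(d,b)  →  {at(a,f), at(b,a), linked(b), marked(d), near(e), on(b,b), on(f,e)}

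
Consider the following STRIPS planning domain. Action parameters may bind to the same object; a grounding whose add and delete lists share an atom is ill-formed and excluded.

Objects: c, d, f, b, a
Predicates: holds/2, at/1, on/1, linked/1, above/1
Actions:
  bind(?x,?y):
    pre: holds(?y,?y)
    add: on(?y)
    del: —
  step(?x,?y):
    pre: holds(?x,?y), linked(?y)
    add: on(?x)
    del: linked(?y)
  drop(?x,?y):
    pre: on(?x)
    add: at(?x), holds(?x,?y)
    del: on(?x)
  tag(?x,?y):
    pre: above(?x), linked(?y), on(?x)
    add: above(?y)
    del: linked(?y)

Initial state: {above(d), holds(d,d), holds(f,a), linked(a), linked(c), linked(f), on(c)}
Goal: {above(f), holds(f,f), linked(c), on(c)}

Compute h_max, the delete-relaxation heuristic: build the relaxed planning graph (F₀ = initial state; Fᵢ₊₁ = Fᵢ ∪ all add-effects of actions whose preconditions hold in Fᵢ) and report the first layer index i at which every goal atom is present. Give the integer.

F0 = init (7 atoms)
F1 = F0 ∪ {at(c), holds(c,a), holds(c,b), holds(c,c), holds(c,d), holds(c,f), on(d), on(f)}  (15 atoms)
F2 = F1 ∪ {above(a), above(c), above(f), at(d), at(f), holds(d,a), holds(d,b), holds(d,c), holds(d,f), holds(f,b), holds(f,c), holds(f,d), holds(f,f)}  (28 atoms)
goal ⊆ F2  ⇒  h_max = 2

2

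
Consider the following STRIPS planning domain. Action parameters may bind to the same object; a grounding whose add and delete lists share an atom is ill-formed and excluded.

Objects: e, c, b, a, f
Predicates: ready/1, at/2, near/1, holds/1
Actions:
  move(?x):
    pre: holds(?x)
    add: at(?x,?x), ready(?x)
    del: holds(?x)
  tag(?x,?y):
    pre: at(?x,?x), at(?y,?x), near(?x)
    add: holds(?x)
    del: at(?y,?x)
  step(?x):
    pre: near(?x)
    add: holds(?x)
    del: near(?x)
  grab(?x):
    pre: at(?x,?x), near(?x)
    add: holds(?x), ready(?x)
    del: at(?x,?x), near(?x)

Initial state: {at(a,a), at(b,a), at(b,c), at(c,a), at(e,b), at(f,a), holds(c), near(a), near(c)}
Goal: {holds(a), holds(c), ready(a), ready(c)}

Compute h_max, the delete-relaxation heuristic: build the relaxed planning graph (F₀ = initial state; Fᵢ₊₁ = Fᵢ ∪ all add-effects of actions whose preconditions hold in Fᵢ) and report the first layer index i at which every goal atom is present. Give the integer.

1

F0 = init (9 atoms)
F1 = F0 ∪ {at(c,c), holds(a), ready(a), ready(c)}  (13 atoms)
goal ⊆ F1  ⇒  h_max = 1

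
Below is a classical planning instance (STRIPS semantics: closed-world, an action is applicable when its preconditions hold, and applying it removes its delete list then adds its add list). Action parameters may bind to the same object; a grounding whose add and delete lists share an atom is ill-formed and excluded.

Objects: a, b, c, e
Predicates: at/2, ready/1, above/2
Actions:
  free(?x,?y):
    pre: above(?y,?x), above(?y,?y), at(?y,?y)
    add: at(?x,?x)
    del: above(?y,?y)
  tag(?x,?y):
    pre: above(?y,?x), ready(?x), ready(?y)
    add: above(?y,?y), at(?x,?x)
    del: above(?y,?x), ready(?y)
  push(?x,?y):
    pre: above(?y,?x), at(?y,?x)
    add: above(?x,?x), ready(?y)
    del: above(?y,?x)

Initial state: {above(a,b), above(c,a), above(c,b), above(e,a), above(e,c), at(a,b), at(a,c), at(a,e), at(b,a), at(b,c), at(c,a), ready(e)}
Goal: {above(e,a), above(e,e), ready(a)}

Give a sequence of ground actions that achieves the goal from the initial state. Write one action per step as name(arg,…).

1. push(a,c)  →  {above(a,a), above(a,b), above(c,b), above(e,a), above(e,c), at(a,b), at(a,c), at(a,e), at(b,a), at(b,c), at(c,a), ready(c), ready(e)}
2. tag(c,e)  →  {above(a,a), above(a,b), above(c,b), above(e,a), above(e,e), at(a,b), at(a,c), at(a,e), at(b,a), at(b,c), at(c,a), at(c,c), ready(c)}
3. push(b,a)  →  {above(a,a), above(b,b), above(c,b), above(e,a), above(e,e), at(a,b), at(a,c), at(a,e), at(b,a), at(b,c), at(c,a), at(c,c), ready(a), ready(c)}

push(a,c); tag(c,e); push(b,a)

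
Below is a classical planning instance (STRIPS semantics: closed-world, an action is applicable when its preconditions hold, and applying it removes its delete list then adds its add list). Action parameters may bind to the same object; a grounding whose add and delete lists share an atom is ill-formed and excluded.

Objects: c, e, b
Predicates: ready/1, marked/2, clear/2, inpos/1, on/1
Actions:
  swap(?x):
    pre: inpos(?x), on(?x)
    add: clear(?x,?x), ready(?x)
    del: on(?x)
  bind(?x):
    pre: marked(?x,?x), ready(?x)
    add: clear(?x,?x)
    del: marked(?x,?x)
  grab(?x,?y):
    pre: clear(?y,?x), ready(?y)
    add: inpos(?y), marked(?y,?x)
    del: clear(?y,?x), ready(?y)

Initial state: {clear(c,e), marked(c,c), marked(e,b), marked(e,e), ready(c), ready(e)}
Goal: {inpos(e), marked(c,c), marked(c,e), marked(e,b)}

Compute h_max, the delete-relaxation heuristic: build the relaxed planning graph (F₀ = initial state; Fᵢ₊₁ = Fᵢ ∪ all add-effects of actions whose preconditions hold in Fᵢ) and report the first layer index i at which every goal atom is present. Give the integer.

2

F0 = init (6 atoms)
F1 = F0 ∪ {clear(c,c), clear(e,e), inpos(c), marked(c,e)}  (10 atoms)
F2 = F1 ∪ {inpos(e)}  (11 atoms)
goal ⊆ F2  ⇒  h_max = 2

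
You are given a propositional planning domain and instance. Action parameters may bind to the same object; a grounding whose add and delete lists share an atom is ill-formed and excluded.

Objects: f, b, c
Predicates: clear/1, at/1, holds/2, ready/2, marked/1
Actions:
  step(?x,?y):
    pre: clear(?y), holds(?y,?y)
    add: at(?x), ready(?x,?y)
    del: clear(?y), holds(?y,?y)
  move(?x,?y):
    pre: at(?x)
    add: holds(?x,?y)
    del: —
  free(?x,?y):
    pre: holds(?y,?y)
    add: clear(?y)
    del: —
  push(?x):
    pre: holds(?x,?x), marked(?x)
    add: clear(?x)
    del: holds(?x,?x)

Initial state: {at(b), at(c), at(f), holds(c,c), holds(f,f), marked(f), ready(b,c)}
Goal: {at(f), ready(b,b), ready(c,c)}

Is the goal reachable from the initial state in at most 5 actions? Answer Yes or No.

Yes

1. move(b,b)  →  {at(b), at(c), at(f), holds(b,b), holds(c,c), holds(f,f), marked(f), ready(b,c)}
2. free(f,b)  →  {at(b), at(c), at(f), clear(b), holds(b,b), holds(c,c), holds(f,f), marked(f), ready(b,c)}
3. step(b,b)  →  {at(b), at(c), at(f), holds(c,c), holds(f,f), marked(f), ready(b,b), ready(b,c)}
4. free(f,c)  →  {at(b), at(c), at(f), clear(c), holds(c,c), holds(f,f), marked(f), ready(b,b), ready(b,c)}
5. step(c,c)  →  {at(b), at(c), at(f), holds(f,f), marked(f), ready(b,b), ready(b,c), ready(c,c)}
optimal plan length = 5; 5 ≤ 5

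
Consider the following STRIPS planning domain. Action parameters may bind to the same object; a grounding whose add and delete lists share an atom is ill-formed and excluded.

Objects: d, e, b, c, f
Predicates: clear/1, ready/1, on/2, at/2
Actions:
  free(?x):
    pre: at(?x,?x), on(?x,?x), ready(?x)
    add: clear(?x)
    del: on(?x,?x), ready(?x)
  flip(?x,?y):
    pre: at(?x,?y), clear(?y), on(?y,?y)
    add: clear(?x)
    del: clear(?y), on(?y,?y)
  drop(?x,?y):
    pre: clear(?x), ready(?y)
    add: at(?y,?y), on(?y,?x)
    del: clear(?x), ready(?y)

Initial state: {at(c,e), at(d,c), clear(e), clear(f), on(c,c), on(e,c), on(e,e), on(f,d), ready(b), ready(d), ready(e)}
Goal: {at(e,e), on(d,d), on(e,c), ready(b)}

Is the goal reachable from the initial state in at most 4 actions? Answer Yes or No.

Yes

1. flip(c,e)  →  {at(c,e), at(d,c), clear(c), clear(f), on(c,c), on(e,c), on(f,d), ready(b), ready(d), ready(e)}
2. flip(d,c)  →  {at(c,e), at(d,c), clear(d), clear(f), on(e,c), on(f,d), ready(b), ready(d), ready(e)}
3. drop(d,d)  →  {at(c,e), at(d,c), at(d,d), clear(f), on(d,d), on(e,c), on(f,d), ready(b), ready(e)}
4. drop(f,e)  →  {at(c,e), at(d,c), at(d,d), at(e,e), on(d,d), on(e,c), on(e,f), on(f,d), ready(b)}
optimal plan length = 4; 4 ≤ 4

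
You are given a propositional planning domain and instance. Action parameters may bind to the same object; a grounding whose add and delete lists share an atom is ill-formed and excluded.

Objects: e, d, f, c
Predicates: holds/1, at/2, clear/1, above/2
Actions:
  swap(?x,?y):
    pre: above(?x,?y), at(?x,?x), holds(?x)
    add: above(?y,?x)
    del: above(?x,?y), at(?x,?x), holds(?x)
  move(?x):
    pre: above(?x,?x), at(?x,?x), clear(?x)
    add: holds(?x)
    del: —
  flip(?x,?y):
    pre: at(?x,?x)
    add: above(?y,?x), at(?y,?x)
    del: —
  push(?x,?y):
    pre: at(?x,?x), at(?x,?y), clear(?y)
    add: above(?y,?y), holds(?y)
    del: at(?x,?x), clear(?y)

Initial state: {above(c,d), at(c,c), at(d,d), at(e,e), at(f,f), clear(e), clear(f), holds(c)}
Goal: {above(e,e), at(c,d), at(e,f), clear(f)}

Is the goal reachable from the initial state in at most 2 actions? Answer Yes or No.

No

1. flip(e,e)  →  {above(c,d), above(e,e), at(c,c), at(d,d), at(e,e), at(f,f), clear(e), clear(f), holds(c)}
2. flip(d,c)  →  {above(c,d), above(e,e), at(c,c), at(c,d), at(d,d), at(e,e), at(f,f), clear(e), clear(f), holds(c)}
3. flip(f,e)  →  {above(c,d), above(e,e), above(e,f), at(c,c), at(c,d), at(d,d), at(e,e), at(e,f), at(f,f), clear(e), clear(f), holds(c)}
optimal plan length = 3; 3 > 2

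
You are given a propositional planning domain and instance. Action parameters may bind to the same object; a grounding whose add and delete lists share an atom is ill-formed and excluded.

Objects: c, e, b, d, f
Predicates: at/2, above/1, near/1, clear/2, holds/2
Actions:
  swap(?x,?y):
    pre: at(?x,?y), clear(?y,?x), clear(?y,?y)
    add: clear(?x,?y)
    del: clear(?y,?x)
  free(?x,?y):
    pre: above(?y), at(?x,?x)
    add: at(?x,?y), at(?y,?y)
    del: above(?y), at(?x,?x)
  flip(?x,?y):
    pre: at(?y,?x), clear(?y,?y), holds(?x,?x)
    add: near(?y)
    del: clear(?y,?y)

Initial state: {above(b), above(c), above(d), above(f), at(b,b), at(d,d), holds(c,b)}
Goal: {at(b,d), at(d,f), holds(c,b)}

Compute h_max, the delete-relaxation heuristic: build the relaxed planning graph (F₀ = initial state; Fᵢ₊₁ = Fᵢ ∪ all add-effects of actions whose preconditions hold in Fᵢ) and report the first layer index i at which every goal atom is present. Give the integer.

F0 = init (7 atoms)
F1 = F0 ∪ {at(b,c), at(b,d), at(b,f), at(c,c), at(d,b), at(d,c), at(d,f), at(f,f)}  (15 atoms)
goal ⊆ F1  ⇒  h_max = 1

1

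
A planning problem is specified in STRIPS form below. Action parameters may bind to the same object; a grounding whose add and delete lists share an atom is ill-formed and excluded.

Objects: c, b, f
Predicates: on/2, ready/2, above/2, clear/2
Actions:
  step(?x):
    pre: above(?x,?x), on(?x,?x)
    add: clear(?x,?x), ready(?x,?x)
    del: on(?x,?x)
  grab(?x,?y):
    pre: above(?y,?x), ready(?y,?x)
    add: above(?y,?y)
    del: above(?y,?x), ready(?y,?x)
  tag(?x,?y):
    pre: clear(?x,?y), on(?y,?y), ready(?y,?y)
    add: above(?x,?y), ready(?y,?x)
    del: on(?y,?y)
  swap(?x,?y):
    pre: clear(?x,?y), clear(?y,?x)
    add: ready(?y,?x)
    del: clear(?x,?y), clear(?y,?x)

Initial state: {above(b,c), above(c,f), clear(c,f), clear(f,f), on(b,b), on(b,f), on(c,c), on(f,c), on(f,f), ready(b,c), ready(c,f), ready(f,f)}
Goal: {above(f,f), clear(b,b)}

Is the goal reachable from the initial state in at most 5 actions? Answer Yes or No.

Yes

1. grab(c,b)  →  {above(b,b), above(c,f), clear(c,f), clear(f,f), on(b,b), on(b,f), on(c,c), on(f,c), on(f,f), ready(c,f), ready(f,f)}
2. step(b)  →  {above(b,b), above(c,f), clear(b,b), clear(c,f), clear(f,f), on(b,f), on(c,c), on(f,c), on(f,f), ready(b,b), ready(c,f), ready(f,f)}
3. tag(f,f)  →  {above(b,b), above(c,f), above(f,f), clear(b,b), clear(c,f), clear(f,f), on(b,f), on(c,c), on(f,c), ready(b,b), ready(c,f), ready(f,f)}
optimal plan length = 3; 3 ≤ 5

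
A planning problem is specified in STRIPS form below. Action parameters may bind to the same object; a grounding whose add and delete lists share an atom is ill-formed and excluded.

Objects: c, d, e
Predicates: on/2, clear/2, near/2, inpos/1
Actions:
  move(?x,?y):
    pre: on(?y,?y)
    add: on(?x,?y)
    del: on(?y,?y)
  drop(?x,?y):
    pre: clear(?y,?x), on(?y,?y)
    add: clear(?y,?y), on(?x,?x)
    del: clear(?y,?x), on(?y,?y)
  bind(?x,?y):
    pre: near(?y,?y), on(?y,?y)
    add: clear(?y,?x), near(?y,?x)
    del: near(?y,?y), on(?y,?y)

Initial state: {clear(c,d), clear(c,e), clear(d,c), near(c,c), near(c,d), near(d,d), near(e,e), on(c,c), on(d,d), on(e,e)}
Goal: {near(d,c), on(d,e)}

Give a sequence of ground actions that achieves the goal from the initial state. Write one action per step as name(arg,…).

1. move(d,e)  →  {clear(c,d), clear(c,e), clear(d,c), near(c,c), near(c,d), near(d,d), near(e,e), on(c,c), on(d,d), on(d,e)}
2. bind(c,d)  →  {clear(c,d), clear(c,e), clear(d,c), near(c,c), near(c,d), near(d,c), near(e,e), on(c,c), on(d,e)}

move(d,e); bind(c,d)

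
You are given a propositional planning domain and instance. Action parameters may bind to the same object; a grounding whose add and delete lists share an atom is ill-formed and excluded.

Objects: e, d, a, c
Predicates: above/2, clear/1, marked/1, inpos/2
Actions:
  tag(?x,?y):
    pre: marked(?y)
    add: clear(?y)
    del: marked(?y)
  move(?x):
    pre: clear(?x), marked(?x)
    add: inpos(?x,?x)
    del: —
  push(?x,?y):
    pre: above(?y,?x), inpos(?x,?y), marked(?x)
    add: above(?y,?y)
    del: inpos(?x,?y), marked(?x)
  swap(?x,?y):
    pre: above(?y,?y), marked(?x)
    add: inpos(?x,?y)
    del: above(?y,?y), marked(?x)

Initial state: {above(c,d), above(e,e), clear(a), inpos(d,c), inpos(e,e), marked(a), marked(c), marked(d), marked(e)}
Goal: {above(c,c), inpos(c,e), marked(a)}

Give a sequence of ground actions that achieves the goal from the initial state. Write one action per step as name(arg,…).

push(d,c); swap(c,e)

1. push(d,c)  →  {above(c,c), above(c,d), above(e,e), clear(a), inpos(e,e), marked(a), marked(c), marked(e)}
2. swap(c,e)  →  {above(c,c), above(c,d), clear(a), inpos(c,e), inpos(e,e), marked(a), marked(e)}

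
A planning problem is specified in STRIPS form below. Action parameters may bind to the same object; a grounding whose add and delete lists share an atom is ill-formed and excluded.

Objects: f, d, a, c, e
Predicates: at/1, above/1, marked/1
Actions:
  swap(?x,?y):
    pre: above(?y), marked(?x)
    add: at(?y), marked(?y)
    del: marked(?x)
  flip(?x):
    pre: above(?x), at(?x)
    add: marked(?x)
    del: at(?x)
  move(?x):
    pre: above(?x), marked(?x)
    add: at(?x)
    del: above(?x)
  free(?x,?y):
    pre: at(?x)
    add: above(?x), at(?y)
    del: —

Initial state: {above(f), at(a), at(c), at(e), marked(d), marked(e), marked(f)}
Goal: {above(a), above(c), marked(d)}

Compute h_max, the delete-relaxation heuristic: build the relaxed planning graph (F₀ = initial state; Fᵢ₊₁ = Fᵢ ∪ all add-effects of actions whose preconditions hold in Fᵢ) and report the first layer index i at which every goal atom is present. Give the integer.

1

F0 = init (7 atoms)
F1 = F0 ∪ {above(a), above(c), above(e), at(d), at(f)}  (12 atoms)
goal ⊆ F1  ⇒  h_max = 1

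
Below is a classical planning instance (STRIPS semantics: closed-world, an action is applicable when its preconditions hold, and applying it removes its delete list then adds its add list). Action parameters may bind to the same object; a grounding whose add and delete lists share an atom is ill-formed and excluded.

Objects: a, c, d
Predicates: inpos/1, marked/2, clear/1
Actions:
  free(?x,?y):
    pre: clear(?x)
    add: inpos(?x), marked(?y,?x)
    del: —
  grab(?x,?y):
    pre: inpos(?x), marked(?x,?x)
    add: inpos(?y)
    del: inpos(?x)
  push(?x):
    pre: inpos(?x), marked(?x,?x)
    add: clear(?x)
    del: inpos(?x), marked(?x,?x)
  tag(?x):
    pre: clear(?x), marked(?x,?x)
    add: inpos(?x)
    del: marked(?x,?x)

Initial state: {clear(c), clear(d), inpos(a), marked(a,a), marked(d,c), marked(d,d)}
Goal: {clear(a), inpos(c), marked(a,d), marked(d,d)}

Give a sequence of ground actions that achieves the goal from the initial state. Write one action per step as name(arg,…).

1. free(c,a)  →  {clear(c), clear(d), inpos(a), inpos(c), marked(a,a), marked(a,c), marked(d,c), marked(d,d)}
2. free(d,a)  →  {clear(c), clear(d), inpos(a), inpos(c), inpos(d), marked(a,a), marked(a,c), marked(a,d), marked(d,c), marked(d,d)}
3. push(a)  →  {clear(a), clear(c), clear(d), inpos(c), inpos(d), marked(a,c), marked(a,d), marked(d,c), marked(d,d)}

free(c,a); free(d,a); push(a)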